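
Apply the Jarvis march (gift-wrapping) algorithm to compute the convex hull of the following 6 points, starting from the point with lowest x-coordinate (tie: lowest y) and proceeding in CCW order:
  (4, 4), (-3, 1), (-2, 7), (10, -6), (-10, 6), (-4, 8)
Hull (CCW) = [(-10, 6), (-3, 1), (10, -6), (4, 4), (-4, 8)]

Jarvis march: at each step, from the current hull vertex p, select the next vertex q as the point such that every other point lies strictly to the left of (or on) the directed line p → q. (Equivalently: for every other point r, the cross product (q − p) × (r − p) ≥ 0.)
Starting point (lowest x, tie lowest y): (-10, 6). Wrap until returning to start. Resulting hull: (-10, 6), (-3, 1), (10, -6), (4, 4), (-4, 8).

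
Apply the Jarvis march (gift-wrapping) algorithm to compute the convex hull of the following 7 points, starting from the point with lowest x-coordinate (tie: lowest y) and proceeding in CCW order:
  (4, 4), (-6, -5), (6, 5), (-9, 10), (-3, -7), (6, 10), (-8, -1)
Hull (CCW) = [(-9, 10), (-8, -1), (-6, -5), (-3, -7), (6, 5), (6, 10)]

Jarvis march: at each step, from the current hull vertex p, select the next vertex q as the point such that every other point lies strictly to the left of (or on) the directed line p → q. (Equivalently: for every other point r, the cross product (q − p) × (r − p) ≥ 0.)
Starting point (lowest x, tie lowest y): (-9, 10). Wrap until returning to start. Resulting hull: (-9, 10), (-8, -1), (-6, -5), (-3, -7), (6, 5), (6, 10).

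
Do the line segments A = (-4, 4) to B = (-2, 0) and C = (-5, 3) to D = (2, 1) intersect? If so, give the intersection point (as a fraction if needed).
Yes; intersection at (-13/4, 5/2) (t = 3/8 on AB, s = 1/4 on CD)

Parametrize AB as A + t(B − A) = (-4 + 2 t, 4 + -4 t) and CD as C + s(D − C) = (-5 + 7 s, 3 + -2 s). Solve the linear system for (t, s). Determinant = -24 ≠ 0, so a unique intersection of the containing lines exists. Solution: t = 3/8, s = 1/4 — both in [0, 1], so the segments cross. Intersection point: (-13/4, 5/2).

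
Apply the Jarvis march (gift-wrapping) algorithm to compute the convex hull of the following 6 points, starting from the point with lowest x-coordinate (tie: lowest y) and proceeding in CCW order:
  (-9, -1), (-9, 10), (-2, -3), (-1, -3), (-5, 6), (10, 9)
Hull (CCW) = [(-9, -1), (-2, -3), (-1, -3), (10, 9), (-9, 10)]

Jarvis march: at each step, from the current hull vertex p, select the next vertex q as the point such that every other point lies strictly to the left of (or on) the directed line p → q. (Equivalently: for every other point r, the cross product (q − p) × (r − p) ≥ 0.)
Starting point (lowest x, tie lowest y): (-9, -1). Wrap until returning to start. Resulting hull: (-9, -1), (-2, -3), (-1, -3), (10, 9), (-9, 10).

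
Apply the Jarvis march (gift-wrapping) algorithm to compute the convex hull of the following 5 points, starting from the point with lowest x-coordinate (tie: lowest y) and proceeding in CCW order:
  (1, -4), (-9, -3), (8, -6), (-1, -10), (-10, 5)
Hull (CCW) = [(-10, 5), (-9, -3), (-1, -10), (8, -6)]

Jarvis march: at each step, from the current hull vertex p, select the next vertex q as the point such that every other point lies strictly to the left of (or on) the directed line p → q. (Equivalently: for every other point r, the cross product (q − p) × (r − p) ≥ 0.)
Starting point (lowest x, tie lowest y): (-10, 5). Wrap until returning to start. Resulting hull: (-10, 5), (-9, -3), (-1, -10), (8, -6).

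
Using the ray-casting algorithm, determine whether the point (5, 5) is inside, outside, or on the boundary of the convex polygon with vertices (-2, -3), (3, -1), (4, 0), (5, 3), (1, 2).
The point (5, 5) lies strictly outside the polygon

Cast a horizontal ray to the right from the query point and count how many polygon edges it crosses (each edge strictly once or zero times, handled with the usual half-open convention). 
Parity of crossings → even ⇒ outside.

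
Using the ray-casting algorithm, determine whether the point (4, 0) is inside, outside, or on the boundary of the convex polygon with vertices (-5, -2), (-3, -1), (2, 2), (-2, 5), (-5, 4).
The point (4, 0) lies strictly outside the polygon

Cast a horizontal ray to the right from the query point and count how many polygon edges it crosses (each edge strictly once or zero times, handled with the usual half-open convention). 
Parity of crossings → even ⇒ outside.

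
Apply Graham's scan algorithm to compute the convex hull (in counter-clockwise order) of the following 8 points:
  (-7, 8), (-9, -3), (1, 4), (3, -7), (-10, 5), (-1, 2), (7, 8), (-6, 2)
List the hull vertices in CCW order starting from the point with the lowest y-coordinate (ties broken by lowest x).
Hull (CCW) = [(3, -7), (7, 8), (-7, 8), (-10, 5), (-9, -3)]

Graham scan procedure:
  1. Find the pivot p₀ = point with lowest y (tie → lowest x): (3, -7).
  2. Sort the remaining points by polar angle around p₀.
  3. Walk through sorted points, maintaining a stack; pop the top while the last three entries make a non-left turn (cross product ≤ 0).
  4. Final stack is the convex hull in CCW order: (3, -7), (7, 8), (-7, 8), (-10, 5), (-9, -3).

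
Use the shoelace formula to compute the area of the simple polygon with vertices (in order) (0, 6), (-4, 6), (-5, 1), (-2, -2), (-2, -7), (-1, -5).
Area = 69/2

Shoelace formula: Area = (1/2) |Σ_i (x_i · y_{i+1} − x_{i+1} · y_i)| (indices mod n). Compute each cross term:
  (0)(6) − (-4)(6) = 24
  (-4)(1) − (-5)(6) = 26
  (-5)(-2) − (-2)(1) = 12
  (-2)(-7) − (-2)(-2) = 10
  (-2)(-5) − (-1)(-7) = 3
  (-1)(6) − (0)(-5) = -6
Sum = 69, so (signed) Area = 69/2 = 69/2, |Area| = 69/2.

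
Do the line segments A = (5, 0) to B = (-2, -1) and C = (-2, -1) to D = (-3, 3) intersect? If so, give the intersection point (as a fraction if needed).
Yes; intersection at (-2, -1) (t = 1 on AB, s = 0 on CD)

Parametrize AB as A + t(B − A) = (5 + -7 t, 0 + -1 t) and CD as C + s(D − C) = (-2 + -1 s, -1 + 4 s). Solve the linear system for (t, s). Determinant = 29 ≠ 0, so a unique intersection of the containing lines exists. Solution: t = 1, s = 0 — both in [0, 1], so the segments cross. Intersection point: (-2, -1).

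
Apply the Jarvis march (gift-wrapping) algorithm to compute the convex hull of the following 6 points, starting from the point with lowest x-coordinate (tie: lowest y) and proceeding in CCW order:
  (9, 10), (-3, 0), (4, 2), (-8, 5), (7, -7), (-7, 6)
Hull (CCW) = [(-8, 5), (-3, 0), (7, -7), (9, 10), (-7, 6)]

Jarvis march: at each step, from the current hull vertex p, select the next vertex q as the point such that every other point lies strictly to the left of (or on) the directed line p → q. (Equivalently: for every other point r, the cross product (q − p) × (r − p) ≥ 0.)
Starting point (lowest x, tie lowest y): (-8, 5). Wrap until returning to start. Resulting hull: (-8, 5), (-3, 0), (7, -7), (9, 10), (-7, 6).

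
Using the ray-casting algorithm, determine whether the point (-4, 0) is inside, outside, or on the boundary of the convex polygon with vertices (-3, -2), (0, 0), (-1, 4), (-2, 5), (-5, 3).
The point (-4, 0) lies strictly outside the polygon

Cast a horizontal ray to the right from the query point and count how many polygon edges it crosses (each edge strictly once or zero times, handled with the usual half-open convention). 
Parity of crossings → even ⇒ outside.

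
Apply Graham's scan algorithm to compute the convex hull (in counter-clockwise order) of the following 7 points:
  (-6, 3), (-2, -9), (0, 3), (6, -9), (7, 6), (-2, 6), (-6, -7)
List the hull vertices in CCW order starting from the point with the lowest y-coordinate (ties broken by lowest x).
Hull (CCW) = [(-2, -9), (6, -9), (7, 6), (-2, 6), (-6, 3), (-6, -7)]

Graham scan procedure:
  1. Find the pivot p₀ = point with lowest y (tie → lowest x): (-2, -9).
  2. Sort the remaining points by polar angle around p₀.
  3. Walk through sorted points, maintaining a stack; pop the top while the last three entries make a non-left turn (cross product ≤ 0).
  4. Final stack is the convex hull in CCW order: (-2, -9), (6, -9), (7, 6), (-2, 6), (-6, 3), (-6, -7).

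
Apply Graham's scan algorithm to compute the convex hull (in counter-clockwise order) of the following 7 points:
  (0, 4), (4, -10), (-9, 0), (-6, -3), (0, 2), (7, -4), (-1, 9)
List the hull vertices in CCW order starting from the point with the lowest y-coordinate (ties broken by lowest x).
Hull (CCW) = [(4, -10), (7, -4), (-1, 9), (-9, 0), (-6, -3)]

Graham scan procedure:
  1. Find the pivot p₀ = point with lowest y (tie → lowest x): (4, -10).
  2. Sort the remaining points by polar angle around p₀.
  3. Walk through sorted points, maintaining a stack; pop the top while the last three entries make a non-left turn (cross product ≤ 0).
  4. Final stack is the convex hull in CCW order: (4, -10), (7, -4), (-1, 9), (-9, 0), (-6, -3).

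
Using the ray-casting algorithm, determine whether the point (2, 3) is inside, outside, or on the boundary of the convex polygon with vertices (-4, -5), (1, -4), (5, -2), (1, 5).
The point (2, 3) lies strictly inside the polygon

Cast a horizontal ray to the right from the query point and count how many polygon edges it crosses (each edge strictly once or zero times, handled with the usual half-open convention). 
Parity of crossings → odd ⇒ inside.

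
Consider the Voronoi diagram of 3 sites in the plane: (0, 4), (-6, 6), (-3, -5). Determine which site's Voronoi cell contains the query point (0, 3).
Nearest site = (0, 4)

The Voronoi cell of site s contains exactly those query points closer to s than to any other site. Compute squared distances from q = (0, 3) to each site:
  (0 − 0)² + (4 − 3)² = 1
  (-6 − 0)² + (6 − 3)² = 45
  (-3 − 0)² + (-5 − 3)² = 73
Minimum is attained by (0, 4), so q lies in its Voronoi cell.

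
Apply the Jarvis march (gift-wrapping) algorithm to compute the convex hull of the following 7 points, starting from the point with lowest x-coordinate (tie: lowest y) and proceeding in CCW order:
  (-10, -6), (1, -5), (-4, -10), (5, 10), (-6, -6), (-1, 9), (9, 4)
Hull (CCW) = [(-10, -6), (-4, -10), (1, -5), (9, 4), (5, 10), (-1, 9)]

Jarvis march: at each step, from the current hull vertex p, select the next vertex q as the point such that every other point lies strictly to the left of (or on) the directed line p → q. (Equivalently: for every other point r, the cross product (q − p) × (r − p) ≥ 0.)
Starting point (lowest x, tie lowest y): (-10, -6). Wrap until returning to start. Resulting hull: (-10, -6), (-4, -10), (1, -5), (9, 4), (5, 10), (-1, 9).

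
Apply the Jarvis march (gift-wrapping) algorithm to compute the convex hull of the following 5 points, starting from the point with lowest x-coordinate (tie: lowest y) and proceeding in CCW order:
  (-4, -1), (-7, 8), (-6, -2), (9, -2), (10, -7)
Hull (CCW) = [(-7, 8), (-6, -2), (10, -7), (9, -2)]

Jarvis march: at each step, from the current hull vertex p, select the next vertex q as the point such that every other point lies strictly to the left of (or on) the directed line p → q. (Equivalently: for every other point r, the cross product (q − p) × (r − p) ≥ 0.)
Starting point (lowest x, tie lowest y): (-7, 8). Wrap until returning to start. Resulting hull: (-7, 8), (-6, -2), (10, -7), (9, -2).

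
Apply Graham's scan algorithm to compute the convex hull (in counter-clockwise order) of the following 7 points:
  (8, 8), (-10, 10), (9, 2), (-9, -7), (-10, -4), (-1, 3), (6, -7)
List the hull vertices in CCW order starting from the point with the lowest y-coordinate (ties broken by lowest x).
Hull (CCW) = [(-9, -7), (6, -7), (9, 2), (8, 8), (-10, 10), (-10, -4)]

Graham scan procedure:
  1. Find the pivot p₀ = point with lowest y (tie → lowest x): (-9, -7).
  2. Sort the remaining points by polar angle around p₀.
  3. Walk through sorted points, maintaining a stack; pop the top while the last three entries make a non-left turn (cross product ≤ 0).
  4. Final stack is the convex hull in CCW order: (-9, -7), (6, -7), (9, 2), (8, 8), (-10, 10), (-10, -4).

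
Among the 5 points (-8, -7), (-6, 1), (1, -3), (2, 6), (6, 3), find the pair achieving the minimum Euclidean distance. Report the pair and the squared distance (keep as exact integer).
Pair = ((2, 6), (6, 3)); squared distance = 25

Compute all C(5, 2) = 10 pairwise squared distances (x_i − x_j)² + (y_i − y_j)². The minimum is 25, attained by the pair ((2, 6), (6, 3)).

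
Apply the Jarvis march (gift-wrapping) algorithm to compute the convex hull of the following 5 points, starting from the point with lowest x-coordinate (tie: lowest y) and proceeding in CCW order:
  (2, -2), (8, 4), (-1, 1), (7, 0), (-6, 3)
Hull (CCW) = [(-6, 3), (2, -2), (7, 0), (8, 4)]

Jarvis march: at each step, from the current hull vertex p, select the next vertex q as the point such that every other point lies strictly to the left of (or on) the directed line p → q. (Equivalently: for every other point r, the cross product (q − p) × (r − p) ≥ 0.)
Starting point (lowest x, tie lowest y): (-6, 3). Wrap until returning to start. Resulting hull: (-6, 3), (2, -2), (7, 0), (8, 4).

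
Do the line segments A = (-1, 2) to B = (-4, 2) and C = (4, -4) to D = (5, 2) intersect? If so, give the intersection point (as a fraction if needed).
No (intersection of containing lines falls outside at least one segment)

Parametrize and solve: t = -2, s = 1. At least one of these is outside [0, 1], so the segments do not intersect.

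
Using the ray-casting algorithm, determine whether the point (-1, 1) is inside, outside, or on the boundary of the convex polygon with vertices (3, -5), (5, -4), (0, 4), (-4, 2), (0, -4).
The point (-1, 1) lies strictly inside the polygon

Cast a horizontal ray to the right from the query point and count how many polygon edges it crosses (each edge strictly once or zero times, handled with the usual half-open convention). 
Parity of crossings → odd ⇒ inside.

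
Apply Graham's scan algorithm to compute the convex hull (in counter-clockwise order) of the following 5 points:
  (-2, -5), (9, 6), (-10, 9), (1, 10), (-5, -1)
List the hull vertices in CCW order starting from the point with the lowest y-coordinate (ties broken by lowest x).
Hull (CCW) = [(-2, -5), (9, 6), (1, 10), (-10, 9), (-5, -1)]

Graham scan procedure:
  1. Find the pivot p₀ = point with lowest y (tie → lowest x): (-2, -5).
  2. Sort the remaining points by polar angle around p₀.
  3. Walk through sorted points, maintaining a stack; pop the top while the last three entries make a non-left turn (cross product ≤ 0).
  4. Final stack is the convex hull in CCW order: (-2, -5), (9, 6), (1, 10), (-10, 9), (-5, -1).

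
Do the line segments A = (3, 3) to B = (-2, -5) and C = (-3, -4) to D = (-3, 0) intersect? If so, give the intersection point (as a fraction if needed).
No (intersection of containing lines falls outside at least one segment)

Parametrize and solve: t = 6/5, s = -13/20. At least one of these is outside [0, 1], so the segments do not intersect.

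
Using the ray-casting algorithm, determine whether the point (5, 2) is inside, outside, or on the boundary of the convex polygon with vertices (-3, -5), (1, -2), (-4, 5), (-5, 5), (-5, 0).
The point (5, 2) lies strictly outside the polygon

Cast a horizontal ray to the right from the query point and count how many polygon edges it crosses (each edge strictly once or zero times, handled with the usual half-open convention). 
Parity of crossings → even ⇒ outside.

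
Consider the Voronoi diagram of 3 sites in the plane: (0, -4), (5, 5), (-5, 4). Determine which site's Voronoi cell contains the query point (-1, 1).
Nearest site = (-5, 4)

The Voronoi cell of site s contains exactly those query points closer to s than to any other site. Compute squared distances from q = (-1, 1) to each site:
  (-5 − -1)² + (4 − 1)² = 25
  (0 − -1)² + (-4 − 1)² = 26
  (5 − -1)² + (5 − 1)² = 52
Minimum is attained by (-5, 4), so q lies in its Voronoi cell.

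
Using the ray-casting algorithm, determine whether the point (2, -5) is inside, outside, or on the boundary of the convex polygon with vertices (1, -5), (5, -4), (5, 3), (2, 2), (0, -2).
The point (2, -5) lies strictly outside the polygon

Cast a horizontal ray to the right from the query point and count how many polygon edges it crosses (each edge strictly once or zero times, handled with the usual half-open convention). 
Parity of crossings → even ⇒ outside.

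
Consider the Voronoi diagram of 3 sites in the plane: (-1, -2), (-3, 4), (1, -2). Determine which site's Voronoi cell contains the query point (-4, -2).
Nearest site = (-1, -2)

The Voronoi cell of site s contains exactly those query points closer to s than to any other site. Compute squared distances from q = (-4, -2) to each site:
  (-1 − -4)² + (-2 − -2)² = 9
  (1 − -4)² + (-2 − -2)² = 25
  (-3 − -4)² + (4 − -2)² = 37
Minimum is attained by (-1, -2), so q lies in its Voronoi cell.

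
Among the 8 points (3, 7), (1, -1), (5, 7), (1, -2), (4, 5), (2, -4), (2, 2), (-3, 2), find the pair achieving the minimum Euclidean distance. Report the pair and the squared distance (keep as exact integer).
Pair = ((1, -1), (1, -2)); squared distance = 1

Compute all C(8, 2) = 28 pairwise squared distances (x_i − x_j)² + (y_i − y_j)². The minimum is 1, attained by the pair ((1, -1), (1, -2)).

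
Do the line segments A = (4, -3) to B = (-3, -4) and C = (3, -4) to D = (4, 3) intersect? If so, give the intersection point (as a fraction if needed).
Yes; intersection at (25/8, -25/8) (t = 1/8 on AB, s = 1/8 on CD)

Parametrize AB as A + t(B − A) = (4 + -7 t, -3 + -1 t) and CD as C + s(D − C) = (3 + 1 s, -4 + 7 s). Solve the linear system for (t, s). Determinant = 48 ≠ 0, so a unique intersection of the containing lines exists. Solution: t = 1/8, s = 1/8 — both in [0, 1], so the segments cross. Intersection point: (25/8, -25/8).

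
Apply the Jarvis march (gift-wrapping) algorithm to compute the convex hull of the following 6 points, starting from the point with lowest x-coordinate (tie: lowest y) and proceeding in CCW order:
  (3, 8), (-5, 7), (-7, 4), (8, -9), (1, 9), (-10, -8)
Hull (CCW) = [(-10, -8), (8, -9), (3, 8), (1, 9), (-5, 7), (-7, 4)]

Jarvis march: at each step, from the current hull vertex p, select the next vertex q as the point such that every other point lies strictly to the left of (or on) the directed line p → q. (Equivalently: for every other point r, the cross product (q − p) × (r − p) ≥ 0.)
Starting point (lowest x, tie lowest y): (-10, -8). Wrap until returning to start. Resulting hull: (-10, -8), (8, -9), (3, 8), (1, 9), (-5, 7), (-7, 4).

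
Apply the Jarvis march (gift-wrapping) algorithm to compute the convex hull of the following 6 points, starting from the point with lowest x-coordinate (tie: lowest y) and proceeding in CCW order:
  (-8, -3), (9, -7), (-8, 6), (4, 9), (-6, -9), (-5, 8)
Hull (CCW) = [(-8, -3), (-6, -9), (9, -7), (4, 9), (-5, 8), (-8, 6)]

Jarvis march: at each step, from the current hull vertex p, select the next vertex q as the point such that every other point lies strictly to the left of (or on) the directed line p → q. (Equivalently: for every other point r, the cross product (q − p) × (r − p) ≥ 0.)
Starting point (lowest x, tie lowest y): (-8, -3). Wrap until returning to start. Resulting hull: (-8, -3), (-6, -9), (9, -7), (4, 9), (-5, 8), (-8, 6).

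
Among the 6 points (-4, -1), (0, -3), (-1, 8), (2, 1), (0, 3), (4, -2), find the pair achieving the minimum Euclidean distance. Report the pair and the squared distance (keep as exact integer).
Pair = ((2, 1), (0, 3)); squared distance = 8

Compute all C(6, 2) = 15 pairwise squared distances (x_i − x_j)² + (y_i − y_j)². The minimum is 8, attained by the pair ((2, 1), (0, 3)).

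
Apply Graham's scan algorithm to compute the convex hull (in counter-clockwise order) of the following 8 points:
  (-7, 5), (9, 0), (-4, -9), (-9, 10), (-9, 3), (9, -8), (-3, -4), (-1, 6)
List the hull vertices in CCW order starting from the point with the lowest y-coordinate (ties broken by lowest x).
Hull (CCW) = [(-4, -9), (9, -8), (9, 0), (-1, 6), (-9, 10), (-9, 3)]

Graham scan procedure:
  1. Find the pivot p₀ = point with lowest y (tie → lowest x): (-4, -9).
  2. Sort the remaining points by polar angle around p₀.
  3. Walk through sorted points, maintaining a stack; pop the top while the last three entries make a non-left turn (cross product ≤ 0).
  4. Final stack is the convex hull in CCW order: (-4, -9), (9, -8), (9, 0), (-1, 6), (-9, 10), (-9, 3).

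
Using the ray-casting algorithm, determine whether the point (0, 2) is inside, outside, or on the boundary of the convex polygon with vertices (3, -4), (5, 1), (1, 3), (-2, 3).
The point (0, 2) lies strictly inside the polygon

Cast a horizontal ray to the right from the query point and count how many polygon edges it crosses (each edge strictly once or zero times, handled with the usual half-open convention). 
Parity of crossings → odd ⇒ inside.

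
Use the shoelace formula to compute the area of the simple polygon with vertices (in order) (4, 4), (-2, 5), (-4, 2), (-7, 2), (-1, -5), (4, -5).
Area = 74

Shoelace formula: Area = (1/2) |Σ_i (x_i · y_{i+1} − x_{i+1} · y_i)| (indices mod n). Compute each cross term:
  (4)(5) − (-2)(4) = 28
  (-2)(2) − (-4)(5) = 16
  (-4)(2) − (-7)(2) = 6
  (-7)(-5) − (-1)(2) = 37
  (-1)(-5) − (4)(-5) = 25
  (4)(4) − (4)(-5) = 36
Sum = 148, so (signed) Area = 148/2 = 74, |Area| = 74.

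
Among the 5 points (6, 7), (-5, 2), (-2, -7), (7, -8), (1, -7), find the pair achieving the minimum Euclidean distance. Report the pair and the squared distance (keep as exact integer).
Pair = ((-2, -7), (1, -7)); squared distance = 9

Compute all C(5, 2) = 10 pairwise squared distances (x_i − x_j)² + (y_i − y_j)². The minimum is 9, attained by the pair ((-2, -7), (1, -7)).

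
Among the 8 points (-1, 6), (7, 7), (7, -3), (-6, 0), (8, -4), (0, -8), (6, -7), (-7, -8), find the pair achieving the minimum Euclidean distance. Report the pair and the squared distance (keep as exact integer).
Pair = ((7, -3), (8, -4)); squared distance = 2

Compute all C(8, 2) = 28 pairwise squared distances (x_i − x_j)² + (y_i − y_j)². The minimum is 2, attained by the pair ((7, -3), (8, -4)).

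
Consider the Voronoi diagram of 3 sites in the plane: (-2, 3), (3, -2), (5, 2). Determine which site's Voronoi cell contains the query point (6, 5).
Nearest site = (5, 2)

The Voronoi cell of site s contains exactly those query points closer to s than to any other site. Compute squared distances from q = (6, 5) to each site:
  (5 − 6)² + (2 − 5)² = 10
  (3 − 6)² + (-2 − 5)² = 58
  (-2 − 6)² + (3 − 5)² = 68
Minimum is attained by (5, 2), so q lies in its Voronoi cell.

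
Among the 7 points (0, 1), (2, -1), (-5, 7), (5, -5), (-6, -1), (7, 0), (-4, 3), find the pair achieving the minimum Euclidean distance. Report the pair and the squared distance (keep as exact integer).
Pair = ((0, 1), (2, -1)); squared distance = 8

Compute all C(7, 2) = 21 pairwise squared distances (x_i − x_j)² + (y_i − y_j)². The minimum is 8, attained by the pair ((0, 1), (2, -1)).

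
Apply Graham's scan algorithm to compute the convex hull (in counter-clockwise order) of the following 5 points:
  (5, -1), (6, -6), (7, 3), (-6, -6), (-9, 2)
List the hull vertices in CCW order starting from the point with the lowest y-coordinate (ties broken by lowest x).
Hull (CCW) = [(-6, -6), (6, -6), (7, 3), (-9, 2)]

Graham scan procedure:
  1. Find the pivot p₀ = point with lowest y (tie → lowest x): (-6, -6).
  2. Sort the remaining points by polar angle around p₀.
  3. Walk through sorted points, maintaining a stack; pop the top while the last three entries make a non-left turn (cross product ≤ 0).
  4. Final stack is the convex hull in CCW order: (-6, -6), (6, -6), (7, 3), (-9, 2).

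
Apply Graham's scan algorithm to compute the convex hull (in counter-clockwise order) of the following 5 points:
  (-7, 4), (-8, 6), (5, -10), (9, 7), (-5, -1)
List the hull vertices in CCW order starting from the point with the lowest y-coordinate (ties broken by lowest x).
Hull (CCW) = [(5, -10), (9, 7), (-8, 6), (-5, -1)]

Graham scan procedure:
  1. Find the pivot p₀ = point with lowest y (tie → lowest x): (5, -10).
  2. Sort the remaining points by polar angle around p₀.
  3. Walk through sorted points, maintaining a stack; pop the top while the last three entries make a non-left turn (cross product ≤ 0).
  4. Final stack is the convex hull in CCW order: (5, -10), (9, 7), (-8, 6), (-5, -1).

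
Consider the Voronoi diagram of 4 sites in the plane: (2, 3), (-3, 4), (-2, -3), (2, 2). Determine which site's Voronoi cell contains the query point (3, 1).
Nearest site = (2, 2)

The Voronoi cell of site s contains exactly those query points closer to s than to any other site. Compute squared distances from q = (3, 1) to each site:
  (2 − 3)² + (2 − 1)² = 2
  (2 − 3)² + (3 − 1)² = 5
  (-2 − 3)² + (-3 − 1)² = 41
  (-3 − 3)² + (4 − 1)² = 45
Minimum is attained by (2, 2), so q lies in its Voronoi cell.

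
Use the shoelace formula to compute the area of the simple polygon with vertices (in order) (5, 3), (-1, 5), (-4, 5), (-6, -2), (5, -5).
Area = 161/2

Shoelace formula: Area = (1/2) |Σ_i (x_i · y_{i+1} − x_{i+1} · y_i)| (indices mod n). Compute each cross term:
  (5)(5) − (-1)(3) = 28
  (-1)(5) − (-4)(5) = 15
  (-4)(-2) − (-6)(5) = 38
  (-6)(-5) − (5)(-2) = 40
  (5)(3) − (5)(-5) = 40
Sum = 161, so (signed) Area = 161/2 = 161/2, |Area| = 161/2.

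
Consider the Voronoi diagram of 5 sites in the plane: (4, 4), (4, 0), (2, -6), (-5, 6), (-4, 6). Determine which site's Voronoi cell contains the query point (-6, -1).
Nearest site = (-5, 6)

The Voronoi cell of site s contains exactly those query points closer to s than to any other site. Compute squared distances from q = (-6, -1) to each site:
  (-5 − -6)² + (6 − -1)² = 50
  (-4 − -6)² + (6 − -1)² = 53
  (2 − -6)² + (-6 − -1)² = 89
  (4 − -6)² + (0 − -1)² = 101
  (4 − -6)² + (4 − -1)² = 125
Minimum is attained by (-5, 6), so q lies in its Voronoi cell.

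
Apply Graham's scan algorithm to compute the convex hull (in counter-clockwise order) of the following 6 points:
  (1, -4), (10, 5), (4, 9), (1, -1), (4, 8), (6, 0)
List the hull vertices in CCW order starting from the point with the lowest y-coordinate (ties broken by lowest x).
Hull (CCW) = [(1, -4), (6, 0), (10, 5), (4, 9), (1, -1)]

Graham scan procedure:
  1. Find the pivot p₀ = point with lowest y (tie → lowest x): (1, -4).
  2. Sort the remaining points by polar angle around p₀.
  3. Walk through sorted points, maintaining a stack; pop the top while the last three entries make a non-left turn (cross product ≤ 0).
  4. Final stack is the convex hull in CCW order: (1, -4), (6, 0), (10, 5), (4, 9), (1, -1).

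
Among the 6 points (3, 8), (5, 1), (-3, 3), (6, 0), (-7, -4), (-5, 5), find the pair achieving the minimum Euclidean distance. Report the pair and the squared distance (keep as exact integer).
Pair = ((5, 1), (6, 0)); squared distance = 2

Compute all C(6, 2) = 15 pairwise squared distances (x_i − x_j)² + (y_i − y_j)². The minimum is 2, attained by the pair ((5, 1), (6, 0)).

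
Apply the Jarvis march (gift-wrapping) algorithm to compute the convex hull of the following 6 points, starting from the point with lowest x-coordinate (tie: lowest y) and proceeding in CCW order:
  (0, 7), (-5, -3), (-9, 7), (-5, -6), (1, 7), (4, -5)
Hull (CCW) = [(-9, 7), (-5, -6), (4, -5), (1, 7)]

Jarvis march: at each step, from the current hull vertex p, select the next vertex q as the point such that every other point lies strictly to the left of (or on) the directed line p → q. (Equivalently: for every other point r, the cross product (q − p) × (r − p) ≥ 0.)
Starting point (lowest x, tie lowest y): (-9, 7). Wrap until returning to start. Resulting hull: (-9, 7), (-5, -6), (4, -5), (1, 7).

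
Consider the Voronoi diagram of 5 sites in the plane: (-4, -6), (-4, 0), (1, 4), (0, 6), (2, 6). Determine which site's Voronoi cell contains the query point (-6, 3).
Nearest site = (-4, 0)

The Voronoi cell of site s contains exactly those query points closer to s than to any other site. Compute squared distances from q = (-6, 3) to each site:
  (-4 − -6)² + (0 − 3)² = 13
  (0 − -6)² + (6 − 3)² = 45
  (1 − -6)² + (4 − 3)² = 50
  (2 − -6)² + (6 − 3)² = 73
  (-4 − -6)² + (-6 − 3)² = 85
Minimum is attained by (-4, 0), so q lies in its Voronoi cell.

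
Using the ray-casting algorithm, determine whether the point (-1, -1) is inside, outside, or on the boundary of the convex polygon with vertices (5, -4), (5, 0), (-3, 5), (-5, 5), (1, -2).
The point (-1, -1) lies strictly outside the polygon

Cast a horizontal ray to the right from the query point and count how many polygon edges it crosses (each edge strictly once or zero times, handled with the usual half-open convention). 
Parity of crossings → even ⇒ outside.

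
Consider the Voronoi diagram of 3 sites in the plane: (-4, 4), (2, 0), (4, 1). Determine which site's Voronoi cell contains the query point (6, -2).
Nearest site = (4, 1)

The Voronoi cell of site s contains exactly those query points closer to s than to any other site. Compute squared distances from q = (6, -2) to each site:
  (4 − 6)² + (1 − -2)² = 13
  (2 − 6)² + (0 − -2)² = 20
  (-4 − 6)² + (4 − -2)² = 136
Minimum is attained by (4, 1), so q lies in its Voronoi cell.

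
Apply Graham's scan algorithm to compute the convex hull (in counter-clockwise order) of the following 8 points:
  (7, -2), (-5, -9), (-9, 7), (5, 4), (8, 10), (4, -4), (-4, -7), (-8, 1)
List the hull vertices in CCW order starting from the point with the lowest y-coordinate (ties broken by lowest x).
Hull (CCW) = [(-5, -9), (4, -4), (7, -2), (8, 10), (-9, 7), (-8, 1)]

Graham scan procedure:
  1. Find the pivot p₀ = point with lowest y (tie → lowest x): (-5, -9).
  2. Sort the remaining points by polar angle around p₀.
  3. Walk through sorted points, maintaining a stack; pop the top while the last three entries make a non-left turn (cross product ≤ 0).
  4. Final stack is the convex hull in CCW order: (-5, -9), (4, -4), (7, -2), (8, 10), (-9, 7), (-8, 1).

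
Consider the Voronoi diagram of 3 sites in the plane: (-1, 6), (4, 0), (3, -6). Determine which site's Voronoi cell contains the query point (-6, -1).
Nearest site = (-1, 6)

The Voronoi cell of site s contains exactly those query points closer to s than to any other site. Compute squared distances from q = (-6, -1) to each site:
  (-1 − -6)² + (6 − -1)² = 74
  (4 − -6)² + (0 − -1)² = 101
  (3 − -6)² + (-6 − -1)² = 106
Minimum is attained by (-1, 6), so q lies in its Voronoi cell.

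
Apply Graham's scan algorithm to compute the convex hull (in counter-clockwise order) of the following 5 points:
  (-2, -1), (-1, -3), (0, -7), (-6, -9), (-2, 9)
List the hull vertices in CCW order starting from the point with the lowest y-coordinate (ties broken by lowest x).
Hull (CCW) = [(-6, -9), (0, -7), (-2, 9)]

Graham scan procedure:
  1. Find the pivot p₀ = point with lowest y (tie → lowest x): (-6, -9).
  2. Sort the remaining points by polar angle around p₀.
  3. Walk through sorted points, maintaining a stack; pop the top while the last three entries make a non-left turn (cross product ≤ 0).
  4. Final stack is the convex hull in CCW order: (-6, -9), (0, -7), (-2, 9).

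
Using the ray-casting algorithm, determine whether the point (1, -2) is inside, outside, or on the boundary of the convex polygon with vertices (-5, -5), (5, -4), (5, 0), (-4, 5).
The point (1, -2) lies strictly inside the polygon

Cast a horizontal ray to the right from the query point and count how many polygon edges it crosses (each edge strictly once or zero times, handled with the usual half-open convention). 
Parity of crossings → odd ⇒ inside.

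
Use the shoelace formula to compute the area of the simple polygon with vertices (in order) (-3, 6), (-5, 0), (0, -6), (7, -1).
Area = 141/2

Shoelace formula: Area = (1/2) |Σ_i (x_i · y_{i+1} − x_{i+1} · y_i)| (indices mod n). Compute each cross term:
  (-3)(0) − (-5)(6) = 30
  (-5)(-6) − (0)(0) = 30
  (0)(-1) − (7)(-6) = 42
  (7)(6) − (-3)(-1) = 39
Sum = 141, so (signed) Area = 141/2 = 141/2, |Area| = 141/2.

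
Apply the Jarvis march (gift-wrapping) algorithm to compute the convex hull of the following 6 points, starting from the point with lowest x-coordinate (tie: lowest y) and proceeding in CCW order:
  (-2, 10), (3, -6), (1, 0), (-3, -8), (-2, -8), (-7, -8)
Hull (CCW) = [(-7, -8), (-2, -8), (3, -6), (-2, 10)]

Jarvis march: at each step, from the current hull vertex p, select the next vertex q as the point such that every other point lies strictly to the left of (or on) the directed line p → q. (Equivalently: for every other point r, the cross product (q − p) × (r − p) ≥ 0.)
Starting point (lowest x, tie lowest y): (-7, -8). Wrap until returning to start. Resulting hull: (-7, -8), (-2, -8), (3, -6), (-2, 10).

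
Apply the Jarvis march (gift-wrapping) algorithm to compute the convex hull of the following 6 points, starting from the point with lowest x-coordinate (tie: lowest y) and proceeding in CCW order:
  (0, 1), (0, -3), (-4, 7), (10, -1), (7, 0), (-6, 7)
Hull (CCW) = [(-6, 7), (0, -3), (10, -1), (-4, 7)]

Jarvis march: at each step, from the current hull vertex p, select the next vertex q as the point such that every other point lies strictly to the left of (or on) the directed line p → q. (Equivalently: for every other point r, the cross product (q − p) × (r − p) ≥ 0.)
Starting point (lowest x, tie lowest y): (-6, 7). Wrap until returning to start. Resulting hull: (-6, 7), (0, -3), (10, -1), (-4, 7).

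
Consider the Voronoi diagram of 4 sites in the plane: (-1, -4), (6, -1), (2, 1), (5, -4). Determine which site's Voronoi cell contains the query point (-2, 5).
Nearest site = (2, 1)

The Voronoi cell of site s contains exactly those query points closer to s than to any other site. Compute squared distances from q = (-2, 5) to each site:
  (2 − -2)² + (1 − 5)² = 32
  (-1 − -2)² + (-4 − 5)² = 82
  (6 − -2)² + (-1 − 5)² = 100
  (5 − -2)² + (-4 − 5)² = 130
Minimum is attained by (2, 1), so q lies in its Voronoi cell.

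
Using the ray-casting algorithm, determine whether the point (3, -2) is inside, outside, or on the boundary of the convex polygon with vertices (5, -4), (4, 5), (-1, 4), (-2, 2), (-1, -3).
The point (3, -2) lies strictly inside the polygon

Cast a horizontal ray to the right from the query point and count how many polygon edges it crosses (each edge strictly once or zero times, handled with the usual half-open convention). 
Parity of crossings → odd ⇒ inside.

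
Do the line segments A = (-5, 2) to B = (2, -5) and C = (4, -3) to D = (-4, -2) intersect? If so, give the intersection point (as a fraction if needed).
Yes; intersection at (-4/7, -17/7) (t = 31/49 on AB, s = 4/7 on CD)

Parametrize AB as A + t(B − A) = (-5 + 7 t, 2 + -7 t) and CD as C + s(D − C) = (4 + -8 s, -3 + 1 s). Solve the linear system for (t, s). Determinant = 49 ≠ 0, so a unique intersection of the containing lines exists. Solution: t = 31/49, s = 4/7 — both in [0, 1], so the segments cross. Intersection point: (-4/7, -17/7).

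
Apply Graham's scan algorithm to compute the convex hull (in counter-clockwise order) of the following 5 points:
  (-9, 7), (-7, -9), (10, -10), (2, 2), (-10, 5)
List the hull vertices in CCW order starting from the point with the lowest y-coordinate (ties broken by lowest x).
Hull (CCW) = [(10, -10), (2, 2), (-9, 7), (-10, 5), (-7, -9)]

Graham scan procedure:
  1. Find the pivot p₀ = point with lowest y (tie → lowest x): (10, -10).
  2. Sort the remaining points by polar angle around p₀.
  3. Walk through sorted points, maintaining a stack; pop the top while the last three entries make a non-left turn (cross product ≤ 0).
  4. Final stack is the convex hull in CCW order: (10, -10), (2, 2), (-9, 7), (-10, 5), (-7, -9).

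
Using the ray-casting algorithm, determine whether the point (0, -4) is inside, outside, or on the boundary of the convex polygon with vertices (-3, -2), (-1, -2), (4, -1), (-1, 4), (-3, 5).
The point (0, -4) lies strictly outside the polygon

Cast a horizontal ray to the right from the query point and count how many polygon edges it crosses (each edge strictly once or zero times, handled with the usual half-open convention). 
Parity of crossings → even ⇒ outside.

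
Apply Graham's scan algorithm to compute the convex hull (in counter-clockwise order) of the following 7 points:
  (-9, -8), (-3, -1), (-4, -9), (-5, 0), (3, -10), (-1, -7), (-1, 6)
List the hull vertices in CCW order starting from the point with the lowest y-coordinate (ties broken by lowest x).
Hull (CCW) = [(3, -10), (-1, 6), (-5, 0), (-9, -8), (-4, -9)]

Graham scan procedure:
  1. Find the pivot p₀ = point with lowest y (tie → lowest x): (3, -10).
  2. Sort the remaining points by polar angle around p₀.
  3. Walk through sorted points, maintaining a stack; pop the top while the last three entries make a non-left turn (cross product ≤ 0).
  4. Final stack is the convex hull in CCW order: (3, -10), (-1, 6), (-5, 0), (-9, -8), (-4, -9).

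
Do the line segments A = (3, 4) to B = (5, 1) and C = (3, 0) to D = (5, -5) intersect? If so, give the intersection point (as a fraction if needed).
No (intersection of containing lines falls outside at least one segment)

Parametrize and solve: t = -2, s = -2. At least one of these is outside [0, 1], so the segments do not intersect.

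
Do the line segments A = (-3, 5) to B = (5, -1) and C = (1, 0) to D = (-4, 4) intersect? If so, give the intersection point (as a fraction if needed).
No (intersection of containing lines falls outside at least one segment)

Parametrize and solve: t = -9/2, s = 8. At least one of these is outside [0, 1], so the segments do not intersect.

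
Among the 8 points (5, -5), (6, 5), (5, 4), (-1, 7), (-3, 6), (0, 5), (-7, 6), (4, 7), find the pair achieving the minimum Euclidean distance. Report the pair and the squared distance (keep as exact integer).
Pair = ((6, 5), (5, 4)); squared distance = 2

Compute all C(8, 2) = 28 pairwise squared distances (x_i − x_j)² + (y_i − y_j)². The minimum is 2, attained by the pair ((6, 5), (5, 4)).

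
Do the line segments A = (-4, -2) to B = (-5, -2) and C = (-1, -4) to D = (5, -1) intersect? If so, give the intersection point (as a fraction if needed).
No (intersection of containing lines falls outside at least one segment)

Parametrize and solve: t = -7, s = 2/3. At least one of these is outside [0, 1], so the segments do not intersect.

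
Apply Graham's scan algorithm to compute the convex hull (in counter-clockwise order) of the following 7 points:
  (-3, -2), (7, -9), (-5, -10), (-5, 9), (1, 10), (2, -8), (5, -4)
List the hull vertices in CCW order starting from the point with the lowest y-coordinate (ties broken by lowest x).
Hull (CCW) = [(-5, -10), (7, -9), (1, 10), (-5, 9)]

Graham scan procedure:
  1. Find the pivot p₀ = point with lowest y (tie → lowest x): (-5, -10).
  2. Sort the remaining points by polar angle around p₀.
  3. Walk through sorted points, maintaining a stack; pop the top while the last three entries make a non-left turn (cross product ≤ 0).
  4. Final stack is the convex hull in CCW order: (-5, -10), (7, -9), (1, 10), (-5, 9).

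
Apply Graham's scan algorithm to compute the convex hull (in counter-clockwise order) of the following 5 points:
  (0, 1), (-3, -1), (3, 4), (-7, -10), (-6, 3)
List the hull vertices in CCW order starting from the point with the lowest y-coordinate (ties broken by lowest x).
Hull (CCW) = [(-7, -10), (3, 4), (-6, 3)]

Graham scan procedure:
  1. Find the pivot p₀ = point with lowest y (tie → lowest x): (-7, -10).
  2. Sort the remaining points by polar angle around p₀.
  3. Walk through sorted points, maintaining a stack; pop the top while the last three entries make a non-left turn (cross product ≤ 0).
  4. Final stack is the convex hull in CCW order: (-7, -10), (3, 4), (-6, 3).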